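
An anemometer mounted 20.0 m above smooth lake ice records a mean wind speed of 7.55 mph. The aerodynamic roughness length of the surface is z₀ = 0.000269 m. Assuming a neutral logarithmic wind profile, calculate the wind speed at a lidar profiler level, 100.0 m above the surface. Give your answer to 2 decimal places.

Log law: V(z) ∝ ln(z/z₀), so V₂/V₁ = ln(z₂/z₀) / ln(z₁/z₀).
ln(100.0/0.000269) = 12.8260, ln(20.0/0.000269) = 11.2165
V₂ = 7.55 × 12.8260/11.2165 = 7.55 × 1.1435 = 8.6333 mph

8.63 mph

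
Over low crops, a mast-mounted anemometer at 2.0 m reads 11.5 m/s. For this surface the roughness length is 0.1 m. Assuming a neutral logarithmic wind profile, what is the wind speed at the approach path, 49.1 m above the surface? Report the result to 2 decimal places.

23.79 m/s

Log law: V(z) ∝ ln(z/z₀), so V₂/V₁ = ln(z₂/z₀) / ln(z₁/z₀).
ln(49.1/0.1) = 6.1964, ln(2.0/0.1) = 2.9957
V₂ = 11.5 × 6.1964/2.9957 = 11.5 × 2.0684 = 23.7869 m/s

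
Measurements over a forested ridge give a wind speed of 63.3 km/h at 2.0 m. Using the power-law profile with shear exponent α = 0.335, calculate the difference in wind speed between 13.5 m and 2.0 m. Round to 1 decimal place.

Power law: V₂ = V₁ · (z₂/z₁)^α = 63.3 × (6.7500)^0.335 = 120.0108 km/h
ΔV = 120.0108 − 63.3 = 56.7108 km/h

56.7 km/h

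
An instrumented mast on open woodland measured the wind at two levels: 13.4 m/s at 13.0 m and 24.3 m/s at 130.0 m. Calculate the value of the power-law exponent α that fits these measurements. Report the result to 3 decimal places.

Power law: V₂/V₁ = (z₂/z₁)^α ⇒ α = ln(V₂/V₁) / ln(z₂/z₁)
α = ln(24.3/13.4) / ln(130.0/13.0) = ln(1.8134) / ln(10.0000)
  = 0.59522 / 2.30259 = 0.25850

α ≈ 0.259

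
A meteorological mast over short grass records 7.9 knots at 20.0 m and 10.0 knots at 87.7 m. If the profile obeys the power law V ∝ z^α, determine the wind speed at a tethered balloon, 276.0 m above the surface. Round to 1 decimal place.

12.0 knots

First find α: α = ln(V₂/V₁)/ln(z₂/z₁) = ln(10.0/7.9)/ln(87.7/20.0) = 0.23572/1.47819 = 0.1595
Extrapolate from 87.7 m to 276.0 m: V₃ = 10.0 × (276.0/87.7)^0.1595 = 10.0 × 1.2006 = 12.0060 knots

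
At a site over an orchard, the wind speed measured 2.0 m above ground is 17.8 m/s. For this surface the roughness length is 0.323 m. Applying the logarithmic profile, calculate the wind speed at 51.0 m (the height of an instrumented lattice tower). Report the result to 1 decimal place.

49.4 m/s

Log law: V(z) ∝ ln(z/z₀), so V₂/V₁ = ln(z₂/z₀) / ln(z₁/z₀).
ln(51.0/0.323) = 5.0619, ln(2.0/0.323) = 1.8233
V₂ = 17.8 × 5.0619/1.8233 = 17.8 × 2.7763 = 49.4185 m/s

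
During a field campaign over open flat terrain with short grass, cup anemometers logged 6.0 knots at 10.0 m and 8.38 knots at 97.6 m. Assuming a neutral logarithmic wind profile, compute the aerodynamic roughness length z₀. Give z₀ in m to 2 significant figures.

z₀ ≈ 0.032 m

Log law: V(z) ∝ ln(z/z₀). With r = V₁/V₂ = 6.0/8.38 = 0.71599,
r · ln(z₂/z₀) = ln(z₁/z₀) ⇒ ln z₀ = (ln z₁ − r·ln z₂)/(1 − r)
ln z₀ = (2.30259 − 0.71599×4.58088) / 0.28401 = -3.4410
z₀ = exp(-3.4410) = 0.03203 m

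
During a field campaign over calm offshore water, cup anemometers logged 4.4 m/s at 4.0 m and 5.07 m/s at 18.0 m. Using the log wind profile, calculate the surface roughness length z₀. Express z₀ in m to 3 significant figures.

z₀ ≈ 0.000205 m

Log law: V(z) ∝ ln(z/z₀). With r = V₁/V₂ = 4.4/5.07 = 0.86785,
r · ln(z₂/z₀) = ln(z₁/z₀) ⇒ ln z₀ = (ln z₁ − r·ln z₂)/(1 − r)
ln z₀ = (1.38629 − 0.86785×2.89037) / 0.13215 = -8.4912
z₀ = exp(-8.4912) = 0.0002053 m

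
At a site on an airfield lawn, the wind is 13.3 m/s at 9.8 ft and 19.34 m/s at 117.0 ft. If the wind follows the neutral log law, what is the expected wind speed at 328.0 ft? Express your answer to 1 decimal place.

21.9 m/s

Log law: V ∝ ln(z/z₀). From the pair, with r = V₁/V₂ = 0.68769,
ln z₀ = (ln z₁ − r·ln z₂)/(1 − r) = (2.2824 − 0.68769×4.7622)/0.31231 = -3.1781 → z₀ = 0.04167 ft
V₃ = V₁ · ln(z₃/z₀)/ln(z₁/z₀) = 13.3 × 8.9711/5.4605 = 21.8508 m/s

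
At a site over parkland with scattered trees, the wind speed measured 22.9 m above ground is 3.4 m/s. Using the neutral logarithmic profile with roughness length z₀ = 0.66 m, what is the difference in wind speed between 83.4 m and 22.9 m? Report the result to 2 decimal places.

1.24 m/s

Log law: V₂ = V₁ · ln(z₂/z₀)/ln(z₁/z₀) = 3.4 × 4.8392/3.5467 = 4.6391 m/s
ΔV = 4.6391 − 3.4 = 1.2391 m/s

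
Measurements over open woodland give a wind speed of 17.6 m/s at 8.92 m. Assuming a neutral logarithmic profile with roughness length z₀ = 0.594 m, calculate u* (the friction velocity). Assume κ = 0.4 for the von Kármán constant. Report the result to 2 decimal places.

u* ≈ 2.60 m/s

Log law: V(z) = (u*/κ) · ln(z/z₀) ⇒ u* = κ · V / ln(z/z₀)
u* = 0.4 × 17.6 / ln(8.92/0.594) = 0.4 × 17.6 / 2.7092
   = 7.0400 / 2.7092 = 2.5986 m/s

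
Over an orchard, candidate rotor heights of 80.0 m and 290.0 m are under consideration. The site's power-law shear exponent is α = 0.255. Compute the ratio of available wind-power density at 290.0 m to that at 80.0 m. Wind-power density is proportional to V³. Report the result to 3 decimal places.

Speed ratio: V_B/V_A = (z_B/z_A)^α = (290.0/80.0)^0.255 = (3.6250)^0.255 = 1.38875
Power-density ratio: P_B/P_A = (V_B/V_A)³ = (1.38875)³ = 2.67837

2.678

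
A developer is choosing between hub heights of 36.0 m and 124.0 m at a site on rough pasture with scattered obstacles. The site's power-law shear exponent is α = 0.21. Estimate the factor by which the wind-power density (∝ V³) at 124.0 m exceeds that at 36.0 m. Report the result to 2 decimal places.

2.18

Speed ratio: V_B/V_A = (z_B/z_A)^α = (124.0/36.0)^0.21 = (3.4444)^0.21 = 1.29657
Power-density ratio: P_B/P_A = (V_B/V_A)³ = (1.29657)³ = 2.17964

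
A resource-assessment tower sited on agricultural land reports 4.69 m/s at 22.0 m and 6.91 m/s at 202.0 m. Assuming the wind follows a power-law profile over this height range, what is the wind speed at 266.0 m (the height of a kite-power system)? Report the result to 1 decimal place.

First find α: α = ln(V₂/V₁)/ln(z₂/z₁) = ln(6.91/4.69)/ln(202.0/22.0) = 0.38754/2.21723 = 0.1748
Extrapolate from 202.0 m to 266.0 m: V₃ = 6.91 × (266.0/202.0)^0.1748 = 6.91 × 1.0493 = 7.2505 m/s

7.3 m/s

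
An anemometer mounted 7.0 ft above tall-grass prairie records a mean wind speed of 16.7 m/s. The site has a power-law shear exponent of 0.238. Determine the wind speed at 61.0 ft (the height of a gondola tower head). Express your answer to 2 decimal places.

Power-law profile: V₂ = V₁ · (z₂/z₁)^α
V₂ = 16.7 × (61.0/7.0)^0.238 = 16.7 × (8.7143)^0.238
    = 16.7 × 1.6741 = 27.9571 m/s

27.96 m/s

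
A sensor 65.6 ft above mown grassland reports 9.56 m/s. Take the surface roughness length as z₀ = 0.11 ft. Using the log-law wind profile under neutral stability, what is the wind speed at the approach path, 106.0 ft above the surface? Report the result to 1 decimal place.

Log law: V(z) ∝ ln(z/z₀), so V₂/V₁ = ln(z₂/z₀) / ln(z₁/z₀).
ln(106.0/0.11) = 6.8707, ln(65.6/0.11) = 6.3909
V₂ = 9.56 × 6.8707/6.3909 = 9.56 × 1.0751 = 10.2778 m/s

10.3 m/s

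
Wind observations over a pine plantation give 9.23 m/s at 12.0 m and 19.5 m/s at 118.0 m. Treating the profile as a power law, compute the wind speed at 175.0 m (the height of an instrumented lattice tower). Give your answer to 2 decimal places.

22.18 m/s

First find α: α = ln(V₂/V₁)/ln(z₂/z₁) = ln(19.5/9.23)/ln(118.0/12.0) = 0.74796/2.28578 = 0.3272
Extrapolate from 118.0 m to 175.0 m: V₃ = 19.5 × (175.0/118.0)^0.3272 = 19.5 × 1.1376 = 22.1840 m/s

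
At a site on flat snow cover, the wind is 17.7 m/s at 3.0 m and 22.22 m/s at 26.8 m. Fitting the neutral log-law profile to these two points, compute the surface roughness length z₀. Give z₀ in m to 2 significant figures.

Log law: V(z) ∝ ln(z/z₀). With r = V₁/V₂ = 17.7/22.22 = 0.79658,
r · ln(z₂/z₀) = ln(z₁/z₀) ⇒ ln z₀ = (ln z₁ − r·ln z₂)/(1 − r)
ln z₀ = (1.09861 − 0.79658×3.28840) / 0.20342 = -7.4764
z₀ = exp(-7.4764) = 0.0005663 m

z₀ ≈ 0.00057 m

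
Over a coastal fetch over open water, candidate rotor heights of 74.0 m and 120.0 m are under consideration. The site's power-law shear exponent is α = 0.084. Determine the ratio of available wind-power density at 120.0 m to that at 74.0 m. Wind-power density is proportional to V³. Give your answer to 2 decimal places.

1.13

Speed ratio: V_B/V_A = (z_B/z_A)^α = (120.0/74.0)^0.084 = (1.6216)^0.084 = 1.04144
Power-density ratio: P_B/P_A = (V_B/V_A)³ = (1.04144)³ = 1.12955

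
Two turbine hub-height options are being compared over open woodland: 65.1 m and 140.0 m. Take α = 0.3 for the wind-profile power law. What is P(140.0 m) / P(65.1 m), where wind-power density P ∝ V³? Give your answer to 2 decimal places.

Speed ratio: V_B/V_A = (z_B/z_A)^α = (140.0/65.1)^0.3 = (2.1505)^0.3 = 1.25824
Power-density ratio: P_B/P_A = (V_B/V_A)³ = (1.25824)³ = 1.99201

1.99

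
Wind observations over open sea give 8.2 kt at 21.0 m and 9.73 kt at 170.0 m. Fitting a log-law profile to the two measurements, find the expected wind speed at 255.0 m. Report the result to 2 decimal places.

10.03 kt

Log law: V ∝ ln(z/z₀). From the pair, with r = V₁/V₂ = 0.84275,
ln z₀ = (ln z₁ − r·ln z₂)/(1 − r) = (3.0445 − 0.84275×5.1358)/0.15725 = -8.1636 → z₀ = 0.0002848 m
V₃ = V₁ · ln(z₃/z₀)/ln(z₁/z₀) = 8.2 × 13.7049/11.2081 = 10.0266 kt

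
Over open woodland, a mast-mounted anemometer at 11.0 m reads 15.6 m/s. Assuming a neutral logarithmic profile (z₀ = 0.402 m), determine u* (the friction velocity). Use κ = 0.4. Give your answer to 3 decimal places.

u* ≈ 1.886 m/s

Log law: V(z) = (u*/κ) · ln(z/z₀) ⇒ u* = κ · V / ln(z/z₀)
u* = 0.4 × 15.6 / ln(11.0/0.402) = 0.4 × 15.6 / 3.3092
   = 6.2400 / 3.3092 = 1.8857 m/s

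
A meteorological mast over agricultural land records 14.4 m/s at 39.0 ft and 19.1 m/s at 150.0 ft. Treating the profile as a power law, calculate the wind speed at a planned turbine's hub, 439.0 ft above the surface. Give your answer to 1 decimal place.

23.9 m/s

First find α: α = ln(V₂/V₁)/ln(z₂/z₁) = ln(19.1/14.4)/ln(150.0/39.0) = 0.28246/1.34707 = 0.2097
Extrapolate from 150.0 ft to 439.0 ft: V₃ = 19.1 × (439.0/150.0)^0.2097 = 19.1 × 1.2525 = 23.9235 m/s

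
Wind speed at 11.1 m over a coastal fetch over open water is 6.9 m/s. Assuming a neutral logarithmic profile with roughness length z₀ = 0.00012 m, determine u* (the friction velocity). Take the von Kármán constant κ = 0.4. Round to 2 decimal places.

u* ≈ 0.24 m/s

Log law: V(z) = (u*/κ) · ln(z/z₀) ⇒ u* = κ · V / ln(z/z₀)
u* = 0.4 × 6.9 / ln(11.1/0.00012) = 0.4 × 6.9 / 11.4350
   = 2.7600 / 11.4350 = 0.2414 m/s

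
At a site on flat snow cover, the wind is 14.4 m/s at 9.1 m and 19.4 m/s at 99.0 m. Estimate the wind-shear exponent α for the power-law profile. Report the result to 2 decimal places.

α ≈ 0.12

Power law: V₂/V₁ = (z₂/z₁)^α ⇒ α = ln(V₂/V₁) / ln(z₂/z₁)
α = ln(19.4/14.4) / ln(99.0/9.1) = ln(1.3472) / ln(10.8791)
  = 0.29804 / 2.38685 = 0.12487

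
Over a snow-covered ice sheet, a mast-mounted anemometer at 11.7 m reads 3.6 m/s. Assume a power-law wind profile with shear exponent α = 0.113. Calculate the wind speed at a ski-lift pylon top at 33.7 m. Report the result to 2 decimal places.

Power-law profile: V₂ = V₁ · (z₂/z₁)^α
V₂ = 3.6 × (33.7/11.7)^0.113 = 3.6 × (2.8803)^0.113
    = 3.6 × 1.1270 = 4.0571 m/s

4.06 m/s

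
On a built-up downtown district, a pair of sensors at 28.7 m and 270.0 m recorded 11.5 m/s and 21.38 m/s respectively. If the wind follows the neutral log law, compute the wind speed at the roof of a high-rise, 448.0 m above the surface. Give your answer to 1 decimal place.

23.6 m/s

Log law: V ∝ ln(z/z₀). From the pair, with r = V₁/V₂ = 0.53789,
ln z₀ = (ln z₁ − r·ln z₂)/(1 − r) = (3.3569 − 0.53789×5.5984)/0.46211 = 0.7478 → z₀ = 2.112 m
V₃ = V₁ · ln(z₃/z₀)/ln(z₁/z₀) = 11.5 × 5.3570/2.6091 = 23.6119 m/s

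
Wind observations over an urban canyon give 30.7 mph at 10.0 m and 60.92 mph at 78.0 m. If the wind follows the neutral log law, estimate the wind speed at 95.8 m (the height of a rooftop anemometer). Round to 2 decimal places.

Log law: V ∝ ln(z/z₀). From the pair, with r = V₁/V₂ = 0.50394,
ln z₀ = (ln z₁ − r·ln z₂)/(1 − r) = (2.3026 − 0.50394×4.3567)/0.49606 = 0.2158 → z₀ = 1.241 m
V₃ = V₁ · ln(z₃/z₀)/ln(z₁/z₀) = 30.7 × 4.3464/2.0868 = 63.9441 mph

63.94 mph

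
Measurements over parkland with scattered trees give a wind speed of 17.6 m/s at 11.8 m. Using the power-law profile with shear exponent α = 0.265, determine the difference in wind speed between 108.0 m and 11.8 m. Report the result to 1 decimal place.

14.0 m/s

Power law: V₂ = V₁ · (z₂/z₁)^α = 17.6 × (9.1525)^0.265 = 31.6462 m/s
ΔV = 31.6462 − 17.6 = 14.0462 m/s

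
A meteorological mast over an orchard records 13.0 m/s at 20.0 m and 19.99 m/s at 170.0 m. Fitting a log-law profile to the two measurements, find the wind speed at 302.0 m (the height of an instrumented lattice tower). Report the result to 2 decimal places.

21.87 m/s

Log law: V ∝ ln(z/z₀). From the pair, with r = V₁/V₂ = 0.65033,
ln z₀ = (ln z₁ − r·ln z₂)/(1 − r) = (2.9957 − 0.65033×5.1358)/0.34967 = -0.9844 → z₀ = 0.3737 m
V₃ = V₁ · ln(z₃/z₀)/ln(z₁/z₀) = 13.0 × 6.6948/3.9801 = 21.8669 m/s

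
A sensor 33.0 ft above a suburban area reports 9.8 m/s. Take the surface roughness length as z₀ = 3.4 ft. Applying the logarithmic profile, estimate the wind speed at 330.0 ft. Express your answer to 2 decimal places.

Log law: V(z) ∝ ln(z/z₀), so V₂/V₁ = ln(z₂/z₀) / ln(z₁/z₀).
ln(330.0/3.4) = 4.5753, ln(33.0/3.4) = 2.2727
V₂ = 9.8 × 4.5753/2.2727 = 9.8 × 2.0131 = 19.7287 m/s

19.73 m/s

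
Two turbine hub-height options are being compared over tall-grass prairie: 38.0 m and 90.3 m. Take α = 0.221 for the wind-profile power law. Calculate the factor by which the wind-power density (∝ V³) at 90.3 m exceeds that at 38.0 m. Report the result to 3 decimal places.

1.775

Speed ratio: V_B/V_A = (z_B/z_A)^α = (90.3/38.0)^0.221 = (2.3763)^0.221 = 1.21081
Power-density ratio: P_B/P_A = (V_B/V_A)³ = (1.21081)³ = 1.77511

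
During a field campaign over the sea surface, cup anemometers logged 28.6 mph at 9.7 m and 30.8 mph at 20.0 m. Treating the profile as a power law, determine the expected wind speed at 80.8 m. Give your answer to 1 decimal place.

35.5 mph

First find α: α = ln(V₂/V₁)/ln(z₂/z₁) = ln(30.8/28.6)/ln(20.0/9.7) = 0.07411/0.72361 = 0.1024
Extrapolate from 20.0 m to 80.8 m: V₃ = 30.8 × (80.8/20.0)^0.1024 = 30.8 × 1.1537 = 35.5347 mph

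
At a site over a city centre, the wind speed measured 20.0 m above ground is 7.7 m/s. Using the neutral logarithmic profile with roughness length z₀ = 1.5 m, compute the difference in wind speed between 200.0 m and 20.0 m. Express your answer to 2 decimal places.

6.84 m/s

Log law: V₂ = V₁ · ln(z₂/z₀)/ln(z₁/z₀) = 7.7 × 4.8929/2.5903 = 14.5448 m/s
ΔV = 14.5448 − 7.7 = 6.8448 m/s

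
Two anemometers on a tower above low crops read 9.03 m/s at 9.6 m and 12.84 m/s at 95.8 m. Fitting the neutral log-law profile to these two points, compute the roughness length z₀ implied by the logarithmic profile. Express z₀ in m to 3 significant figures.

Log law: V(z) ∝ ln(z/z₀). With r = V₁/V₂ = 9.03/12.84 = 0.70327,
r · ln(z₂/z₀) = ln(z₁/z₀) ⇒ ln z₀ = (ln z₁ − r·ln z₂)/(1 − r)
ln z₀ = (2.26176 − 0.70327×4.56226) / 0.29673 = -3.1906
z₀ = exp(-3.1906) = 0.04115 m

z₀ ≈ 0.0411 m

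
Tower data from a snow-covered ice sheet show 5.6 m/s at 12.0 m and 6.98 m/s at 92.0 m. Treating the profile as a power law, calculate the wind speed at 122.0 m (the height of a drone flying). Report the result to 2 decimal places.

7.20 m/s

First find α: α = ln(V₂/V₁)/ln(z₂/z₁) = ln(6.98/5.6)/ln(92.0/12.0) = 0.22028/2.03688 = 0.1081
Extrapolate from 92.0 m to 122.0 m: V₃ = 6.98 × (122.0/92.0)^0.1081 = 6.98 × 1.0310 = 7.1963 m/s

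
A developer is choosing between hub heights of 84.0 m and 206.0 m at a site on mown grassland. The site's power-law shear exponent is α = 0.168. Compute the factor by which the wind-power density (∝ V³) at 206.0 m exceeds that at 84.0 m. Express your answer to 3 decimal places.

Speed ratio: V_B/V_A = (z_B/z_A)^α = (206.0/84.0)^0.168 = (2.4524)^0.168 = 1.16265
Power-density ratio: P_B/P_A = (V_B/V_A)³ = (1.16265)³ = 1.57164

1.572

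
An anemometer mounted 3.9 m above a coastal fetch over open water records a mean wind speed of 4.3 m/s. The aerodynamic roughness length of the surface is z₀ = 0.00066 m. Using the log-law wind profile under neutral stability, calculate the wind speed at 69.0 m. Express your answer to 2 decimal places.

Log law: V(z) ∝ ln(z/z₀), so V₂/V₁ = ln(z₂/z₀) / ln(z₁/z₀).
ln(69.0/0.00066) = 11.5574, ln(3.9/0.00066) = 8.6842
V₂ = 4.3 × 11.5574/8.6842 = 4.3 × 1.3308 = 5.7226 m/s

5.72 m/s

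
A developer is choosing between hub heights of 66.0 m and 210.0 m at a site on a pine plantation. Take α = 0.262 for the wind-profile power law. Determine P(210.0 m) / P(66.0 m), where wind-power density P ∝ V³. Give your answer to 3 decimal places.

Speed ratio: V_B/V_A = (z_B/z_A)^α = (210.0/66.0)^0.262 = (3.1818)^0.262 = 1.35426
Power-density ratio: P_B/P_A = (V_B/V_A)³ = (1.35426)³ = 2.48372

2.484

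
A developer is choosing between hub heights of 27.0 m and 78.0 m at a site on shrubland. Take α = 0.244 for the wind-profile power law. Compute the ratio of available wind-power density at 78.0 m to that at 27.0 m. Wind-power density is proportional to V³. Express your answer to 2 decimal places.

Speed ratio: V_B/V_A = (z_B/z_A)^α = (78.0/27.0)^0.244 = (2.8889)^0.244 = 1.29544
Power-density ratio: P_B/P_A = (V_B/V_A)³ = (1.29544)³ = 2.17398

2.17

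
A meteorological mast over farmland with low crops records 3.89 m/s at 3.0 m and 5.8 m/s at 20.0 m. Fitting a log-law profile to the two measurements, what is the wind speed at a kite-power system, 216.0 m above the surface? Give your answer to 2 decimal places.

8.20 m/s

Log law: V ∝ ln(z/z₀). From the pair, with r = V₁/V₂ = 0.67069,
ln z₀ = (ln z₁ − r·ln z₂)/(1 − r) = (1.0986 − 0.67069×2.9957)/0.32931 = -2.7652 → z₀ = 0.06297 m
V₃ = V₁ · ln(z₃/z₀)/ln(z₁/z₀) = 3.89 × 8.1404/3.8638 = 8.1957 m/s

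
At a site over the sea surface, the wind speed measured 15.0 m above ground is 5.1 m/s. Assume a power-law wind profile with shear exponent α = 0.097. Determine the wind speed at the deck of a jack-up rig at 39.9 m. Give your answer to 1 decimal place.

Power-law profile: V₂ = V₁ · (z₂/z₁)^α
V₂ = 5.1 × (39.9/15.0)^0.097 = 5.1 × (2.6600)^0.097
    = 5.1 × 1.0995 = 5.6077 m/s

5.6 m/s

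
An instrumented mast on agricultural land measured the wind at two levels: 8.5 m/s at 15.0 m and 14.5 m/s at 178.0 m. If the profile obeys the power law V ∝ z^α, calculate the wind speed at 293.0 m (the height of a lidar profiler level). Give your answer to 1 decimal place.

16.1 m/s

First find α: α = ln(V₂/V₁)/ln(z₂/z₁) = ln(14.5/8.5)/ln(178.0/15.0) = 0.53408/2.47373 = 0.2159
Extrapolate from 178.0 m to 293.0 m: V₃ = 14.5 × (293.0/178.0)^0.2159 = 14.5 × 1.1136 = 16.1473 m/s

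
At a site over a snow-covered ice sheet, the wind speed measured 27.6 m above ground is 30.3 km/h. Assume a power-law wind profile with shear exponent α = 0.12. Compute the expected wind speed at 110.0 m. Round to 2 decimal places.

Power-law profile: V₂ = V₁ · (z₂/z₁)^α
V₂ = 30.3 × (110.0/27.6)^0.12 = 30.3 × (3.9855)^0.12
    = 30.3 × 1.1805 = 35.7685 km/h

35.77 km/h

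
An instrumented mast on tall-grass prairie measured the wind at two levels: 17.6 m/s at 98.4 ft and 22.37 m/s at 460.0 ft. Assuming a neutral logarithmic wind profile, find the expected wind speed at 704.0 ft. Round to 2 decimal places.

Log law: V ∝ ln(z/z₀). From the pair, with r = V₁/V₂ = 0.78677,
ln z₀ = (ln z₁ − r·ln z₂)/(1 − r) = (4.5890 − 0.78677×6.1312)/0.21323 = -1.1012 → z₀ = 0.3325 ft
V₃ = V₁ · ln(z₃/z₀)/ln(z₁/z₀) = 17.6 × 7.6580/5.6902 = 23.6862 m/s

23.69 m/s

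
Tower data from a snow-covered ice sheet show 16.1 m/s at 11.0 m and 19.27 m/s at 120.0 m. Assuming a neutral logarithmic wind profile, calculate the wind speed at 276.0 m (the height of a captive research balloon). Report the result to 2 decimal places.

20.37 m/s

Log law: V ∝ ln(z/z₀). From the pair, with r = V₁/V₂ = 0.83550,
ln z₀ = (ln z₁ − r·ln z₂)/(1 − r) = (2.3979 − 0.83550×4.7875)/0.16450 = -9.7385 → z₀ = 0.00005897 m
V₃ = V₁ · ln(z₃/z₀)/ln(z₁/z₀) = 16.1 × 15.3589/12.1364 = 20.3749 m/s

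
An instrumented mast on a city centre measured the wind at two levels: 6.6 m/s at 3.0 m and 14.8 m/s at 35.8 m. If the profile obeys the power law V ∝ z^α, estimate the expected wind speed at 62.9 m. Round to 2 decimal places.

17.78 m/s

First find α: α = ln(V₂/V₁)/ln(z₂/z₁) = ln(14.8/6.6)/ln(35.8/3.0) = 0.80756/2.47934 = 0.3257
Extrapolate from 35.8 m to 62.9 m: V₃ = 14.8 × (62.9/35.8)^0.3257 = 14.8 × 1.2015 = 17.7822 m/s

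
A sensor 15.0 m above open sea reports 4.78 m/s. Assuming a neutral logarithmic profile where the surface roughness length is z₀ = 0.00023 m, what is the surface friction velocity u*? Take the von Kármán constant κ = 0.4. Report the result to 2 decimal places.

u* ≈ 0.17 m/s

Log law: V(z) = (u*/κ) · ln(z/z₀) ⇒ u* = κ · V / ln(z/z₀)
u* = 0.4 × 4.78 / ln(15.0/0.00023) = 0.4 × 4.78 / 11.0855
   = 1.9120 / 11.0855 = 0.1725 m/s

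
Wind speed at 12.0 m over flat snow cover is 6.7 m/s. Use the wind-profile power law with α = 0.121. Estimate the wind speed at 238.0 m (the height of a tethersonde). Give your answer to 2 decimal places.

Power-law profile: V₂ = V₁ · (z₂/z₁)^α
V₂ = 6.7 × (238.0/12.0)^0.121 = 6.7 × (19.8333)^0.121
    = 6.7 × 1.4354 = 9.6174 m/s

9.62 m/s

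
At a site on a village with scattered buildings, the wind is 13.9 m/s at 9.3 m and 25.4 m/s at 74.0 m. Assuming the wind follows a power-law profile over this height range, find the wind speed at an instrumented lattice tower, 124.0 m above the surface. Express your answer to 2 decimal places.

First find α: α = ln(V₂/V₁)/ln(z₂/z₁) = ln(25.4/13.9)/ln(74.0/9.3) = 0.60286/2.07405 = 0.2907
Extrapolate from 74.0 m to 124.0 m: V₃ = 25.4 × (124.0/74.0)^0.2907 = 25.4 × 1.1619 = 29.5120 m/s

29.51 m/s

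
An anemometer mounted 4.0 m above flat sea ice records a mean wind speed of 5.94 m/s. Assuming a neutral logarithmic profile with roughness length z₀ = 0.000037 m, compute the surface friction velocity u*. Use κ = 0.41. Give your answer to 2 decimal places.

u* ≈ 0.21 m/s

Log law: V(z) = (u*/κ) · ln(z/z₀) ⇒ u* = κ · V / ln(z/z₀)
u* = 0.41 × 5.94 / ln(4.0/0.000037) = 0.41 × 5.94 / 11.5909
   = 2.4354 / 11.5909 = 0.2101 m/s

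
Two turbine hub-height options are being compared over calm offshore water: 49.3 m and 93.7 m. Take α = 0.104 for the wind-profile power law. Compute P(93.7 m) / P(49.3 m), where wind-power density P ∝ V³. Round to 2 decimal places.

Speed ratio: V_B/V_A = (z_B/z_A)^α = (93.7/49.3)^0.104 = (1.9006)^0.104 = 1.06907
Power-density ratio: P_B/P_A = (V_B/V_A)³ = (1.06907)³ = 1.22184

1.22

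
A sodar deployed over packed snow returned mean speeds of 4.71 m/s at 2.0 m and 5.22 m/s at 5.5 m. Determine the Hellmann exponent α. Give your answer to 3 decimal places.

α ≈ 0.102

Power law: V₂/V₁ = (z₂/z₁)^α ⇒ α = ln(V₂/V₁) / ln(z₂/z₁)
α = ln(5.22/4.71) / ln(5.5/2.0) = ln(1.1083) / ln(2.7500)
  = 0.10281 / 1.01160 = 0.10163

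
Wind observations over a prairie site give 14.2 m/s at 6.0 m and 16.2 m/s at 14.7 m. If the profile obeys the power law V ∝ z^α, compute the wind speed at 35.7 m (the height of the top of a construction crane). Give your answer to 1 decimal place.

First find α: α = ln(V₂/V₁)/ln(z₂/z₁) = ln(16.2/14.2)/ln(14.7/6.0) = 0.13177/0.89609 = 0.1470
Extrapolate from 14.7 m to 35.7 m: V₃ = 16.2 × (35.7/14.7)^0.1470 = 16.2 × 1.1394 = 18.4578 m/s

18.5 m/s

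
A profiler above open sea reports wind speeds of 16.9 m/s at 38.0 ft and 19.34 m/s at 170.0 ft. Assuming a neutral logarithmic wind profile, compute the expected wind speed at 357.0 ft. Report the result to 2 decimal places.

20.55 m/s

Log law: V ∝ ln(z/z₀). From the pair, with r = V₁/V₂ = 0.87384,
ln z₀ = (ln z₁ − r·ln z₂)/(1 − r) = (3.6376 − 0.87384×5.1358)/0.12616 = -6.7394 → z₀ = 0.001183 ft
V₃ = V₁ · ln(z₃/z₀)/ln(z₁/z₀) = 16.9 × 12.6171/10.3770 = 20.5483 m/s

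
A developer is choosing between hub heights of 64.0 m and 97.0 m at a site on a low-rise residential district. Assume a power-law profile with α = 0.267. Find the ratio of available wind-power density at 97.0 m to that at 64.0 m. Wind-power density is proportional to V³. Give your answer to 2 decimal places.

Speed ratio: V_B/V_A = (z_B/z_A)^α = (97.0/64.0)^0.267 = (1.5156)^0.267 = 1.11742
Power-density ratio: P_B/P_A = (V_B/V_A)³ = (1.11742)³ = 1.39526

1.40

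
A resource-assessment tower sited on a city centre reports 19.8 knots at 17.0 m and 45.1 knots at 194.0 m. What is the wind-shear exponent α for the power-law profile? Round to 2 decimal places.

Power law: V₂/V₁ = (z₂/z₁)^α ⇒ α = ln(V₂/V₁) / ln(z₂/z₁)
α = ln(45.1/19.8) / ln(194.0/17.0) = ln(2.2778) / ln(11.4118)
  = 0.82320 / 2.43464 = 0.33812

α ≈ 0.34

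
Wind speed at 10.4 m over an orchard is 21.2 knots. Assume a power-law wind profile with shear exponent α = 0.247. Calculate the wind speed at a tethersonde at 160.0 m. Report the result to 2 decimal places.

Power-law profile: V₂ = V₁ · (z₂/z₁)^α
V₂ = 21.2 × (160.0/10.4)^0.247 = 21.2 × (15.3846)^0.247
    = 21.2 × 1.9643 = 41.6434 knots

41.64 knots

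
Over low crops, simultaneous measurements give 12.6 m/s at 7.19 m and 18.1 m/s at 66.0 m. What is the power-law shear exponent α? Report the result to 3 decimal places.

Power law: V₂/V₁ = (z₂/z₁)^α ⇒ α = ln(V₂/V₁) / ln(z₂/z₁)
α = ln(18.1/12.6) / ln(66.0/7.19) = ln(1.4365) / ln(9.1794)
  = 0.36222 / 2.21696 = 0.16338

α ≈ 0.163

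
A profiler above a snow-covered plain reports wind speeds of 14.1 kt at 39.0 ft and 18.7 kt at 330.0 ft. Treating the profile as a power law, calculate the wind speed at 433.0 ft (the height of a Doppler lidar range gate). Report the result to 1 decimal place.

First find α: α = ln(V₂/V₁)/ln(z₂/z₁) = ln(18.7/14.1)/ln(330.0/39.0) = 0.28235/2.13553 = 0.1322
Extrapolate from 330.0 ft to 433.0 ft: V₃ = 18.7 × (433.0/330.0)^0.1322 = 18.7 × 1.0366 = 19.3838 kt

19.4 kt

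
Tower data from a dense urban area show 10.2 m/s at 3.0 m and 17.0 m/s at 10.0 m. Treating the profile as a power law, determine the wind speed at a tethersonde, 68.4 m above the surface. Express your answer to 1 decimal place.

38.4 m/s

First find α: α = ln(V₂/V₁)/ln(z₂/z₁) = ln(17.0/10.2)/ln(10.0/3.0) = 0.51083/1.20397 = 0.4243
Extrapolate from 10.0 m to 68.4 m: V₃ = 17.0 × (68.4/10.0)^0.4243 = 17.0 × 2.2610 = 38.4370 m/s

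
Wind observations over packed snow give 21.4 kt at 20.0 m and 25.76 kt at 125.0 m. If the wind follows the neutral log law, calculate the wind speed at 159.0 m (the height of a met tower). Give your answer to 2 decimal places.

26.33 kt

Log law: V ∝ ln(z/z₀). From the pair, with r = V₁/V₂ = 0.83075,
ln z₀ = (ln z₁ − r·ln z₂)/(1 − r) = (2.9957 − 0.83075×4.8283)/0.16925 = -5.9990 → z₀ = 0.002481 m
V₃ = V₁ · ln(z₃/z₀)/ln(z₁/z₀) = 21.4 × 11.0680/8.9948 = 26.3324 kt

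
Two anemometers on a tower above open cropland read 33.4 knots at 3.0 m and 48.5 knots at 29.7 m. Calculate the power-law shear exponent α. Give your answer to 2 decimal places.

Power law: V₂/V₁ = (z₂/z₁)^α ⇒ α = ln(V₂/V₁) / ln(z₂/z₁)
α = ln(48.5/33.4) / ln(29.7/3.0) = ln(1.4521) / ln(9.9000)
  = 0.37301 / 2.29253 = 0.16271

α ≈ 0.16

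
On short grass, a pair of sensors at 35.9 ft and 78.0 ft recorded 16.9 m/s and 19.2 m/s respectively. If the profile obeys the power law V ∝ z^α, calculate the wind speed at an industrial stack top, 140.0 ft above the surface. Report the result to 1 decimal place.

First find α: α = ln(V₂/V₁)/ln(z₂/z₁) = ln(19.2/16.9)/ln(78.0/35.9) = 0.12760/0.77597 = 0.1644
Extrapolate from 78.0 ft to 140.0 ft: V₃ = 19.2 × (140.0/78.0)^0.1644 = 19.2 × 1.1010 = 21.1385 m/s

21.1 m/s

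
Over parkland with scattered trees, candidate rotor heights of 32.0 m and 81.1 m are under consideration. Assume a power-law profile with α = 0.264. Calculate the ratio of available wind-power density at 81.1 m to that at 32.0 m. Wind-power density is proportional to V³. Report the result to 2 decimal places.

2.09

Speed ratio: V_B/V_A = (z_B/z_A)^α = (81.1/32.0)^0.264 = (2.5344)^0.264 = 1.27827
Power-density ratio: P_B/P_A = (V_B/V_A)³ = (1.27827)³ = 2.08865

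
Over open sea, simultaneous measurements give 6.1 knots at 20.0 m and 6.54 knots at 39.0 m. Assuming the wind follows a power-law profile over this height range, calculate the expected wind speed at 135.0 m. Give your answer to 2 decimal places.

7.44 knots

First find α: α = ln(V₂/V₁)/ln(z₂/z₁) = ln(6.54/6.1)/ln(39.0/20.0) = 0.06965/0.66783 = 0.1043
Extrapolate from 39.0 m to 135.0 m: V₃ = 6.54 × (135.0/39.0)^0.1043 = 6.54 × 1.1383 = 7.4442 knots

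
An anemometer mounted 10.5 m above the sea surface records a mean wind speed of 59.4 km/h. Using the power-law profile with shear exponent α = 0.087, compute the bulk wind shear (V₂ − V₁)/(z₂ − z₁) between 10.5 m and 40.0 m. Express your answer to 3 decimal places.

Power law: V₂ = V₁ · (z₂/z₁)^α = 59.4 × (3.8095)^0.087 = 66.7302 km/h
ΔV/Δz = (66.7302 − 59.4)/(40.0 − 10.5) = 7.3302/29.5000 = 0.24848 km/h/m

0.248 km/h/m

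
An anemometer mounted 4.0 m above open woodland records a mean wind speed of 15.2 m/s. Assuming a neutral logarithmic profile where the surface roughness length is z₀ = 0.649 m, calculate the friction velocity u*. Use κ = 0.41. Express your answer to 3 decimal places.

Log law: V(z) = (u*/κ) · ln(z/z₀) ⇒ u* = κ · V / ln(z/z₀)
u* = 0.41 × 15.2 / ln(4.0/0.649) = 0.41 × 15.2 / 1.8186
   = 6.2320 / 1.8186 = 3.4268 m/s

u* ≈ 3.427 m/s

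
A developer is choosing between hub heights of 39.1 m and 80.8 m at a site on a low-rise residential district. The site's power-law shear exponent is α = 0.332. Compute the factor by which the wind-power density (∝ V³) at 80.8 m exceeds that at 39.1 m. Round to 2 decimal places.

Speed ratio: V_B/V_A = (z_B/z_A)^α = (80.8/39.1)^0.332 = (2.0665)^0.332 = 1.27250
Power-density ratio: P_B/P_A = (V_B/V_A)³ = (1.27250)³ = 2.06050

2.06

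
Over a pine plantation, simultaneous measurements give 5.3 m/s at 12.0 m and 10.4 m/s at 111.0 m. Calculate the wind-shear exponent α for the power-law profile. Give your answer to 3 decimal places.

Power law: V₂/V₁ = (z₂/z₁)^α ⇒ α = ln(V₂/V₁) / ln(z₂/z₁)
α = ln(10.4/5.3) / ln(111.0/12.0) = ln(1.9623) / ln(9.2500)
  = 0.67410 / 2.22462 = 0.30302

α ≈ 0.303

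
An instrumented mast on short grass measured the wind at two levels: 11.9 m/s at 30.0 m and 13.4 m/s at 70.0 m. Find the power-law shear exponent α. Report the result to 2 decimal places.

Power law: V₂/V₁ = (z₂/z₁)^α ⇒ α = ln(V₂/V₁) / ln(z₂/z₁)
α = ln(13.4/11.9) / ln(70.0/30.0) = ln(1.1261) / ln(2.3333)
  = 0.11872 / 0.84730 = 0.14011

α ≈ 0.14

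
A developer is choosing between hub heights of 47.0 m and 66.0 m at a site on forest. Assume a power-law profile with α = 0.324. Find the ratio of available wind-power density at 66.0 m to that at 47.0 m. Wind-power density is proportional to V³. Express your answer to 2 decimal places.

Speed ratio: V_B/V_A = (z_B/z_A)^α = (66.0/47.0)^0.324 = (1.4043)^0.324 = 1.11628
Power-density ratio: P_B/P_A = (V_B/V_A)³ = (1.11628)³ = 1.39097

1.39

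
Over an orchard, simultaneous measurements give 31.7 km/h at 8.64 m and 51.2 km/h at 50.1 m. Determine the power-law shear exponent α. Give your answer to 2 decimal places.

α ≈ 0.27

Power law: V₂/V₁ = (z₂/z₁)^α ⇒ α = ln(V₂/V₁) / ln(z₂/z₁)
α = ln(51.2/31.7) / ln(50.1/8.64) = ln(1.6151) / ln(5.7986)
  = 0.47942 / 1.75762 = 0.27277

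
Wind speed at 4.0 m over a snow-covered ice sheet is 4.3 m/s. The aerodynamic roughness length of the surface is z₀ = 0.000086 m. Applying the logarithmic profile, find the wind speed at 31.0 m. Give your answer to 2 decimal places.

Log law: V(z) ∝ ln(z/z₀), so V₂/V₁ = ln(z₂/z₀) / ln(z₁/z₀).
ln(31.0/0.000086) = 12.7952, ln(4.0/0.000086) = 10.7475
V₂ = 4.3 × 12.7952/10.7475 = 4.3 × 1.1905 = 5.1193 m/s

5.12 m/s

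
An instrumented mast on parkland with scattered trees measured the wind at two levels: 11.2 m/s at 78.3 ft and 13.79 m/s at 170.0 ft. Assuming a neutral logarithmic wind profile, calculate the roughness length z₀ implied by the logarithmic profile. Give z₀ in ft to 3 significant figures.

z₀ ≈ 2.74 ft

Log law: V(z) ∝ ln(z/z₀). With r = V₁/V₂ = 11.2/13.79 = 0.81218,
r · ln(z₂/z₀) = ln(z₁/z₀) ⇒ ln z₀ = (ln z₁ − r·ln z₂)/(1 − r)
ln z₀ = (4.36055 − 0.81218×5.13580) / 0.18782 = 1.0081
z₀ = exp(1.0081) = 2.740 ft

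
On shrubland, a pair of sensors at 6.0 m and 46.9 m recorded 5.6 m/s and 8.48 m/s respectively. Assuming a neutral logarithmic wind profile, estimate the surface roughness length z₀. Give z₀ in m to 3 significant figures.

Log law: V(z) ∝ ln(z/z₀). With r = V₁/V₂ = 5.6/8.48 = 0.66038,
r · ln(z₂/z₀) = ln(z₁/z₀) ⇒ ln z₀ = (ln z₁ − r·ln z₂)/(1 − r)
ln z₀ = (1.79176 − 0.66038×3.84802) / 0.33962 = -2.2065
z₀ = exp(-2.2065) = 0.1101 m

z₀ ≈ 0.110 m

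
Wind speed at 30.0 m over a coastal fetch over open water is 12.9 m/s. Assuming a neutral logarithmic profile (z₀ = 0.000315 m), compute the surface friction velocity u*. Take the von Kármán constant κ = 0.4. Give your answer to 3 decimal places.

u* ≈ 0.450 m/s

Log law: V(z) = (u*/κ) · ln(z/z₀) ⇒ u* = κ · V / ln(z/z₀)
u* = 0.4 × 12.9 / ln(30.0/0.000315) = 0.4 × 12.9 / 11.4641
   = 5.1600 / 11.4641 = 0.4501 m/s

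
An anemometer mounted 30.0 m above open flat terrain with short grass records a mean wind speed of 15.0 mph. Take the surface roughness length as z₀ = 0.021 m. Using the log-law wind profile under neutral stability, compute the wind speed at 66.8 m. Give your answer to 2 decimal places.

Log law: V(z) ∝ ln(z/z₀), so V₂/V₁ = ln(z₂/z₀) / ln(z₁/z₀).
ln(66.8/0.021) = 8.0649, ln(30.0/0.021) = 7.2644
V₂ = 15.0 × 8.0649/7.2644 = 15.0 × 1.1102 = 16.6529 mph

16.65 mph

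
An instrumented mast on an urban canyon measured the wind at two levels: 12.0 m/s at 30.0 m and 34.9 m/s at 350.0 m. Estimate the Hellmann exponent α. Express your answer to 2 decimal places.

Power law: V₂/V₁ = (z₂/z₁)^α ⇒ α = ln(V₂/V₁) / ln(z₂/z₁)
α = ln(34.9/12.0) / ln(350.0/30.0) = ln(2.9083) / ln(11.6667)
  = 1.06758 / 2.45674 = 0.43455

α ≈ 0.43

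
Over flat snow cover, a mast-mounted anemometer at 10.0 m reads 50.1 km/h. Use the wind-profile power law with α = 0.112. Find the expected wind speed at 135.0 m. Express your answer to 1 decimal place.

67.1 km/h

Power-law profile: V₂ = V₁ · (z₂/z₁)^α
V₂ = 50.1 × (135.0/10.0)^0.112 = 50.1 × (13.5000)^0.112
    = 50.1 × 1.3384 = 67.0556 km/h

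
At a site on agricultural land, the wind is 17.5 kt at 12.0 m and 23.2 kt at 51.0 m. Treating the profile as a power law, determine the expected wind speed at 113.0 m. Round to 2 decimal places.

First find α: α = ln(V₂/V₁)/ln(z₂/z₁) = ln(23.2/17.5)/ln(51.0/12.0) = 0.28195/1.44692 = 0.1949
Extrapolate from 51.0 m to 113.0 m: V₃ = 23.2 × (113.0/51.0)^0.1949 = 23.2 × 1.1677 = 27.0904 kt

27.09 kt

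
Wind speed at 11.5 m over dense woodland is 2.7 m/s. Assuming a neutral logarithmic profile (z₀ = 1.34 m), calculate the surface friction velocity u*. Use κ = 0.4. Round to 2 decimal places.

u* ≈ 0.50 m/s

Log law: V(z) = (u*/κ) · ln(z/z₀) ⇒ u* = κ · V / ln(z/z₀)
u* = 0.4 × 2.7 / ln(11.5/1.34) = 0.4 × 2.7 / 2.1497
   = 1.0800 / 2.1497 = 0.5024 m/s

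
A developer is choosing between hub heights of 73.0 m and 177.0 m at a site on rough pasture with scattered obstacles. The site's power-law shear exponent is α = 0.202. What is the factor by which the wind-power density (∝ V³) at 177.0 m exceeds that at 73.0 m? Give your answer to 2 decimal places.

Speed ratio: V_B/V_A = (z_B/z_A)^α = (177.0/73.0)^0.202 = (2.4247)^0.202 = 1.19591
Power-density ratio: P_B/P_A = (V_B/V_A)³ = (1.19591)³ = 1.71040

1.71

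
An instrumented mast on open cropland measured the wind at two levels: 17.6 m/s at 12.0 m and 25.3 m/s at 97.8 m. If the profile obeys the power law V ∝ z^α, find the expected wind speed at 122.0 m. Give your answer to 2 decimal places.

26.29 m/s

First find α: α = ln(V₂/V₁)/ln(z₂/z₁) = ln(25.3/17.6)/ln(97.8/12.0) = 0.36291/2.09802 = 0.1730
Extrapolate from 97.8 m to 122.0 m: V₃ = 25.3 × (122.0/97.8)^0.1730 = 25.3 × 1.0390 = 26.2863 m/s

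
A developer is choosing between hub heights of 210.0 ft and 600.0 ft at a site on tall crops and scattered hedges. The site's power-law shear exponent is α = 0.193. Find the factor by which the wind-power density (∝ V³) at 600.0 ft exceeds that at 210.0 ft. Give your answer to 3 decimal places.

Speed ratio: V_B/V_A = (z_B/z_A)^α = (600.0/210.0)^0.193 = (2.8571)^0.193 = 1.22460
Power-density ratio: P_B/P_A = (V_B/V_A)³ = (1.22460)³ = 1.83647

1.836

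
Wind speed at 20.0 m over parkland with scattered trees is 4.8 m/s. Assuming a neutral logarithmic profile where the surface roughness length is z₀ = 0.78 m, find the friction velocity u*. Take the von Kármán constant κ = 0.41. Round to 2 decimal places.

u* ≈ 0.61 m/s

Log law: V(z) = (u*/κ) · ln(z/z₀) ⇒ u* = κ · V / ln(z/z₀)
u* = 0.41 × 4.8 / ln(20.0/0.78) = 0.41 × 4.8 / 3.2442
   = 1.9680 / 3.2442 = 0.6066 m/s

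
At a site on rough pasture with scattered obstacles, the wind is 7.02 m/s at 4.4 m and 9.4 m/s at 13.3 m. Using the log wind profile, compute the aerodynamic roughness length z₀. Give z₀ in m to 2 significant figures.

z₀ ≈ 0.17 m

Log law: V(z) ∝ ln(z/z₀). With r = V₁/V₂ = 7.02/9.4 = 0.74681,
r · ln(z₂/z₀) = ln(z₁/z₀) ⇒ ln z₀ = (ln z₁ − r·ln z₂)/(1 − r)
ln z₀ = (1.48160 − 0.74681×2.58776) / 0.25319 = -1.7811
z₀ = exp(-1.7811) = 0.1685 m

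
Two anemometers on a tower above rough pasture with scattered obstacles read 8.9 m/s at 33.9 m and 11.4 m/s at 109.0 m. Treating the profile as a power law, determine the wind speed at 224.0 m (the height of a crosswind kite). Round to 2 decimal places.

13.28 m/s

First find α: α = ln(V₂/V₁)/ln(z₂/z₁) = ln(11.4/8.9)/ln(109.0/33.9) = 0.24756/1.16793 = 0.2120
Extrapolate from 109.0 m to 224.0 m: V₃ = 11.4 × (224.0/109.0)^0.2120 = 11.4 × 1.1650 = 13.2804 m/s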